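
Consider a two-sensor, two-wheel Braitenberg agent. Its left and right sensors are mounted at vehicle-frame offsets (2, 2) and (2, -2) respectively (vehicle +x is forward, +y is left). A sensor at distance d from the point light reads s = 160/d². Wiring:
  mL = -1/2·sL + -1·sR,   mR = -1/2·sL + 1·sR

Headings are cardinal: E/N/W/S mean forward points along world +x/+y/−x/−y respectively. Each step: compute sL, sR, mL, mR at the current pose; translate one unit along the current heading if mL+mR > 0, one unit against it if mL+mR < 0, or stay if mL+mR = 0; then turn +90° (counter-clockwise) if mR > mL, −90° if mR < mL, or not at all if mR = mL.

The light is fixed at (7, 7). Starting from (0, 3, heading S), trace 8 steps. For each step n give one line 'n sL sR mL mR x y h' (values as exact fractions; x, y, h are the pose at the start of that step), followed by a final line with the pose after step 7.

0 160/61 160/117 -19120/7137 400/7137 0 3 S
1 80/13 16/5 -408/65 8/65 0 4 E
2 160/101 160/37 -19120/3737 13200/3737 -1 4 N
3 20/17 20/13 -470/221 210/221 -1 3 W
4 160/61 160/117 -19120/7137 400/7137 0 3 S
5 80/13 16/5 -408/65 8/65 0 4 E
6 160/101 160/37 -19120/3737 13200/3737 -1 4 N
7 20/17 20/13 -470/221 210/221 -1 3 W
final 0 3 S

n=0: pose=(0,3,S); sL=160/61, sR=160/117; mL=-19120/7137, mR=400/7137; mL+mR=-160/61 → advance -1; mR−mL=320/117 → turn +1·90°
n=1: pose=(0,4,E); sL=80/13, sR=16/5; mL=-408/65, mR=8/65; mL+mR=-80/13 → advance -1; mR−mL=32/5 → turn +1·90°
n=2: pose=(-1,4,N); sL=160/101, sR=160/37; mL=-19120/3737, mR=13200/3737; mL+mR=-160/101 → advance -1; mR−mL=320/37 → turn +1·90°
n=3: pose=(-1,3,W); sL=20/17, sR=20/13; mL=-470/221, mR=210/221; mL+mR=-20/17 → advance -1; mR−mL=40/13 → turn +1·90°
n=4: pose=(0,3,S); sL=160/61, sR=160/117; mL=-19120/7137, mR=400/7137; mL+mR=-160/61 → advance -1; mR−mL=320/117 → turn +1·90°
n=5: pose=(0,4,E); sL=80/13, sR=16/5; mL=-408/65, mR=8/65; mL+mR=-80/13 → advance -1; mR−mL=32/5 → turn +1·90°
n=6: pose=(-1,4,N); sL=160/101, sR=160/37; mL=-19120/3737, mR=13200/3737; mL+mR=-160/101 → advance -1; mR−mL=320/37 → turn +1·90°
n=7: pose=(-1,3,W); sL=20/17, sR=20/13; mL=-470/221, mR=210/221; mL+mR=-20/17 → advance -1; mR−mL=40/13 → turn +1·90°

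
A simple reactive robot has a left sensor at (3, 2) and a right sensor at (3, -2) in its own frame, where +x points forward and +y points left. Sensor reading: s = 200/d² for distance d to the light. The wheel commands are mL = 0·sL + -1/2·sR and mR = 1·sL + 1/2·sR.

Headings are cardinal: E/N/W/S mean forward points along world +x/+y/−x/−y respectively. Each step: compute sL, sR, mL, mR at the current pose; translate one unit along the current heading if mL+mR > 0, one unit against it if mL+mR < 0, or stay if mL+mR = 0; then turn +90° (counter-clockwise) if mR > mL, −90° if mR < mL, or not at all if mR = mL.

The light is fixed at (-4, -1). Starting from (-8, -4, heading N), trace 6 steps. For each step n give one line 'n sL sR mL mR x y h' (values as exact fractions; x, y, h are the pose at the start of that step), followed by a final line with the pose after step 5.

0 50/9 50 -25 275/9 -8 -4 N
1 40/13 200/49 -100/49 3260/637 -8 -3 W
2 100/17 100/37 -50/37 4550/629 -9 -3 S
3 40 200/29 -100/29 1260/29 -9 -4 E
4 50/9 50 -25 275/9 -8 -4 N
5 40/13 200/49 -100/49 3260/637 -8 -3 W
final -9 -3 S

n=0: pose=(-8,-4,N); sL=50/9, sR=50; mL=-25, mR=275/9; mL+mR=50/9 → advance +1; mR−mL=500/9 → turn +1·90°
n=1: pose=(-8,-3,W); sL=40/13, sR=200/49; mL=-100/49, mR=3260/637; mL+mR=40/13 → advance +1; mR−mL=4560/637 → turn +1·90°
n=2: pose=(-9,-3,S); sL=100/17, sR=100/37; mL=-50/37, mR=4550/629; mL+mR=100/17 → advance +1; mR−mL=5400/629 → turn +1·90°
n=3: pose=(-9,-4,E); sL=40, sR=200/29; mL=-100/29, mR=1260/29; mL+mR=40 → advance +1; mR−mL=1360/29 → turn +1·90°
n=4: pose=(-8,-4,N); sL=50/9, sR=50; mL=-25, mR=275/9; mL+mR=50/9 → advance +1; mR−mL=500/9 → turn +1·90°
n=5: pose=(-8,-3,W); sL=40/13, sR=200/49; mL=-100/49, mR=3260/637; mL+mR=40/13 → advance +1; mR−mL=4560/637 → turn +1·90°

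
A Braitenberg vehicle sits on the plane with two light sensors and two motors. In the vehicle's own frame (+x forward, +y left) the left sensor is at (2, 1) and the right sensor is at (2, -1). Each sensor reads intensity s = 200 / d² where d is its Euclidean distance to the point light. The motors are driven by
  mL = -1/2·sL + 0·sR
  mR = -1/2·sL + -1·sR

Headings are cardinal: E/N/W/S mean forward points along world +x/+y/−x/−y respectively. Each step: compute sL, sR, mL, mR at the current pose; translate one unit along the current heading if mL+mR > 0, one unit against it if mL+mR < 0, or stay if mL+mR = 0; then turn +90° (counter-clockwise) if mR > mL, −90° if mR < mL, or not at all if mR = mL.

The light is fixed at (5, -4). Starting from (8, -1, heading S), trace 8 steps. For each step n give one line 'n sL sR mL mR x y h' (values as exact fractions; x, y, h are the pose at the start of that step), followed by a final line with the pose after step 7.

0 200/17 40 -100/17 -780/17 8 -1 S
1 20 100/13 -10 -230/13 8 0 W
2 40/9 200/61 -20/9 -3020/549 9 0 N
3 50/13 5 -25/13 -90/13 9 -1 E
4 200/17 40 -100/17 -780/17 8 -1 S
5 20 100/13 -10 -230/13 8 0 W
6 40/9 200/61 -20/9 -3020/549 9 0 N
7 50/13 5 -25/13 -90/13 9 -1 E
final 8 -1 S

n=0: pose=(8,-1,S); sL=200/17, sR=40; mL=-100/17, mR=-780/17; mL+mR=-880/17 → advance -1; mR−mL=-40 → turn -1·90°
n=1: pose=(8,0,W); sL=20, sR=100/13; mL=-10, mR=-230/13; mL+mR=-360/13 → advance -1; mR−mL=-100/13 → turn -1·90°
n=2: pose=(9,0,N); sL=40/9, sR=200/61; mL=-20/9, mR=-3020/549; mL+mR=-4240/549 → advance -1; mR−mL=-200/61 → turn -1·90°
n=3: pose=(9,-1,E); sL=50/13, sR=5; mL=-25/13, mR=-90/13; mL+mR=-115/13 → advance -1; mR−mL=-5 → turn -1·90°
n=4: pose=(8,-1,S); sL=200/17, sR=40; mL=-100/17, mR=-780/17; mL+mR=-880/17 → advance -1; mR−mL=-40 → turn -1·90°
n=5: pose=(8,0,W); sL=20, sR=100/13; mL=-10, mR=-230/13; mL+mR=-360/13 → advance -1; mR−mL=-100/13 → turn -1·90°
n=6: pose=(9,0,N); sL=40/9, sR=200/61; mL=-20/9, mR=-3020/549; mL+mR=-4240/549 → advance -1; mR−mL=-200/61 → turn -1·90°
n=7: pose=(9,-1,E); sL=50/13, sR=5; mL=-25/13, mR=-90/13; mL+mR=-115/13 → advance -1; mR−mL=-5 → turn -1·90°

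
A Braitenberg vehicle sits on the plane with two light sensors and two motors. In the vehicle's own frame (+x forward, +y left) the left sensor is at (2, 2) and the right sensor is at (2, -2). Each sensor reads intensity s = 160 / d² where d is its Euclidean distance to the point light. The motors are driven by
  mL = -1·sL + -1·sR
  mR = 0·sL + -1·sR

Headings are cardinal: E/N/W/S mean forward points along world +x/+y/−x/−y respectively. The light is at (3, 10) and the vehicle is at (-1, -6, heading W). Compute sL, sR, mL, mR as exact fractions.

4/9 20/29 -296/261 -20/29

left sensor world pos  = (-3, -8); dL² = 360
right sensor world pos = (-3, -4); dR² = 232
sL = 160/360 = 4/9
sR = 160/232 = 20/29
mL = -1·sL + -1·sR = -296/261
mR = 0·sL + -1·sR = -20/29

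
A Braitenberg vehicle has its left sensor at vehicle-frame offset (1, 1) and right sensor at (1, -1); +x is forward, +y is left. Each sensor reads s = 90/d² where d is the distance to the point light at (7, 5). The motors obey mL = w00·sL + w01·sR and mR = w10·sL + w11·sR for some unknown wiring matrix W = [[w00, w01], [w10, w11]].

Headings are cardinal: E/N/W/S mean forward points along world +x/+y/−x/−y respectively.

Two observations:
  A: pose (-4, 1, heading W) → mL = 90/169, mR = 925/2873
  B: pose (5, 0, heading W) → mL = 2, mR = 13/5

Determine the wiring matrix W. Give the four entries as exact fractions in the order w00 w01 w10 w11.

1 0 -1/2 1

obs A: pose=(-4,1,W) → sL=90/169, sR=10/17, mL=90/169, mR=925/2873
obs B: pose=(5,0,W) → sL=2, sR=18/5, mL=2, mR=13/5
sensor matrix S = [[90/169, 10/17], [2, 18/5]]; det S = 2128/2873
solve [mL_A; mL_B] = S·[w00; w01] and [mR_A; mR_B] = S·[w10; w11]:
  w00 = 1, w01 = 0, w10 = -1/2, w11 = 1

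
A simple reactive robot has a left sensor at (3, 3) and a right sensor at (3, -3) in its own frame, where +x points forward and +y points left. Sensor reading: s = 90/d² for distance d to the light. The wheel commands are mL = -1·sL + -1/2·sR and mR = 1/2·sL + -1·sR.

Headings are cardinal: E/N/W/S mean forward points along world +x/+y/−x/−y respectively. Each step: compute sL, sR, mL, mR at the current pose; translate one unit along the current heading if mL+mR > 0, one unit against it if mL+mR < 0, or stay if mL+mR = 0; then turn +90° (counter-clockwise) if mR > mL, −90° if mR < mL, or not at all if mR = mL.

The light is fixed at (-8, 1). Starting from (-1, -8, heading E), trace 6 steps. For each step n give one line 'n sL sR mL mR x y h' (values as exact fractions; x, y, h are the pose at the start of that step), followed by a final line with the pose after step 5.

n=0: pose=(-1,-8,E); sL=45/68, sR=45/122; mL=-1755/2074, mR=-315/8296; mL+mR=-7335/8296 → advance -1; mR−mL=6705/8296 → turn +1·90°
n=1: pose=(-2,-8,N); sL=2, sR=10/13; mL=-31/13, mR=3/13; mL+mR=-28/13 → advance -1; mR−mL=34/13 → turn +1·90°
n=2: pose=(-2,-9,W); sL=45/89, sR=45/29; mL=-6615/5162, mR=-6705/5162; mL+mR=-6660/2581 → advance -1; mR−mL=-45/2581 → turn -1·90°
n=3: pose=(-1,-9,N); sL=18/13, sR=90/149; mL=-3267/1937, mR=171/1937; mL+mR=-3096/1937 → advance -1; mR−mL=3438/1937 → turn +1·90°
n=4: pose=(-1,-10,W); sL=45/106, sR=9/8; mL=-837/848, mR=-387/424; mL+mR=-1611/848 → advance -1; mR−mL=63/848 → turn +1·90°
n=5: pose=(0,-10,S); sL=90/317, sR=90/221; mL=-34155/70057, mR=-18585/70057; mL+mR=-52740/70057 → advance -1; mR−mL=15570/70057 → turn +1·90°

0 45/68 45/122 -1755/2074 -315/8296 -1 -8 E
1 2 10/13 -31/13 3/13 -2 -8 N
2 45/89 45/29 -6615/5162 -6705/5162 -2 -9 W
3 18/13 90/149 -3267/1937 171/1937 -1 -9 N
4 45/106 9/8 -837/848 -387/424 -1 -10 W
5 90/317 90/221 -34155/70057 -18585/70057 0 -10 S
final 0 -9 E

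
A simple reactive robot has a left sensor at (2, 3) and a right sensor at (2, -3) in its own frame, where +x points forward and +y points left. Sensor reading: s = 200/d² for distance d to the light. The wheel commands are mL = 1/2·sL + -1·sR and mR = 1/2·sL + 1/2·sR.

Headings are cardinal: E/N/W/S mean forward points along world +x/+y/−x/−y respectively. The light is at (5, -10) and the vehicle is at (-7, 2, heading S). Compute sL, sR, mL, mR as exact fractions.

left sensor world pos  = (-4, 0); dL² = 181
right sensor world pos = (-10, 0); dR² = 325
sL = 200/181 = 200/181
sR = 200/325 = 8/13
mL = 1/2·sL + -1·sR = -148/2353
mR = 1/2·sL + 1/2·sR = 2024/2353

200/181 8/13 -148/2353 2024/2353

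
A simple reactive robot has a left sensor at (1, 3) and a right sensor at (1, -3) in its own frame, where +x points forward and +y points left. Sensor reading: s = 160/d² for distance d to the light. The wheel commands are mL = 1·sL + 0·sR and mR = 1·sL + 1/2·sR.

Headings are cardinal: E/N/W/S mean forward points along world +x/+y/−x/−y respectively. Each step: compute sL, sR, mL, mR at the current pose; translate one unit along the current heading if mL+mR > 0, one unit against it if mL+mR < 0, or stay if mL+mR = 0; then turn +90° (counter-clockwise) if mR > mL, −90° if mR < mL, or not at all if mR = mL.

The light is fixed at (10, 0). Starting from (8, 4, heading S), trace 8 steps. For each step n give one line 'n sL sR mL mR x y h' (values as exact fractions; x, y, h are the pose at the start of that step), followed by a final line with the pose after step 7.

0 16 80/17 16 312/17 8 4 S
1 160/37 160 160/37 3120/37 8 3 E
2 5 8 5 9 9 3 N
3 32 160/53 32 1776/53 9 4 W
4 16 80/17 16 312/17 8 4 S
5 160/37 160 160/37 3120/37 8 3 E
6 5 8 5 9 9 3 N
7 32 160/53 32 1776/53 9 4 W
final 8 4 S

n=0: pose=(8,4,S); sL=16, sR=80/17; mL=16, mR=312/17; mL+mR=584/17 → advance +1; mR−mL=40/17 → turn +1·90°
n=1: pose=(8,3,E); sL=160/37, sR=160; mL=160/37, mR=3120/37; mL+mR=3280/37 → advance +1; mR−mL=80 → turn +1·90°
n=2: pose=(9,3,N); sL=5, sR=8; mL=5, mR=9; mL+mR=14 → advance +1; mR−mL=4 → turn +1·90°
n=3: pose=(9,4,W); sL=32, sR=160/53; mL=32, mR=1776/53; mL+mR=3472/53 → advance +1; mR−mL=80/53 → turn +1·90°
n=4: pose=(8,4,S); sL=16, sR=80/17; mL=16, mR=312/17; mL+mR=584/17 → advance +1; mR−mL=40/17 → turn +1·90°
n=5: pose=(8,3,E); sL=160/37, sR=160; mL=160/37, mR=3120/37; mL+mR=3280/37 → advance +1; mR−mL=80 → turn +1·90°
n=6: pose=(9,3,N); sL=5, sR=8; mL=5, mR=9; mL+mR=14 → advance +1; mR−mL=4 → turn +1·90°
n=7: pose=(9,4,W); sL=32, sR=160/53; mL=32, mR=1776/53; mL+mR=3472/53 → advance +1; mR−mL=80/53 → turn +1·90°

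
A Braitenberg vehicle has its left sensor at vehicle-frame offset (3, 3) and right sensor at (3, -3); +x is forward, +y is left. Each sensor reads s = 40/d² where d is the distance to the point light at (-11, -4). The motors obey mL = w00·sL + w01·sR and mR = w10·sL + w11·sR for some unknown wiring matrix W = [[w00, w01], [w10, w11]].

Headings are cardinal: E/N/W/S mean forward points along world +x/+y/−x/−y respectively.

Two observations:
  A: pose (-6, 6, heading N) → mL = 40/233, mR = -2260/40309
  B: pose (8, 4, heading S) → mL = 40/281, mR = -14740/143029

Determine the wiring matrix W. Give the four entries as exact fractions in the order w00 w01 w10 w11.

0 1 1/2 -1

obs A: pose=(-6,6,N) → sL=40/173, sR=40/233, mL=40/233, mR=-2260/40309
obs B: pose=(8,4,S) → sL=40/509, sR=40/281, mL=40/281, mR=-14740/143029
sensor matrix S = [[40/173, 40/233], [40/509, 40/281]]; det S = 111974400/5765355961
solve [mL_A; mL_B] = S·[w00; w01] and [mR_A; mR_B] = S·[w10; w11]:
  w00 = 0, w01 = 1, w10 = 1/2, w11 = -1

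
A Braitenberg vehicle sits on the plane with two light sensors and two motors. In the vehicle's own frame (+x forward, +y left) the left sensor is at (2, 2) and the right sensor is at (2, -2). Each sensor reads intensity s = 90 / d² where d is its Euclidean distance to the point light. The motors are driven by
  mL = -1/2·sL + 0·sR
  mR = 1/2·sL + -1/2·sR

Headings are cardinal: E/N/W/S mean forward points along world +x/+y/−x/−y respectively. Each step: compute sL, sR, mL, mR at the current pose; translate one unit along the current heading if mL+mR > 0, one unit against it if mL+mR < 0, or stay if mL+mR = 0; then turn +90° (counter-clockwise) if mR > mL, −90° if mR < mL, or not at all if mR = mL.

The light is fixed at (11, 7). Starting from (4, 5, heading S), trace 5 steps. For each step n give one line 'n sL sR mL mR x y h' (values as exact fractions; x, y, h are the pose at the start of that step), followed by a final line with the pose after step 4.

n=0: pose=(4,5,S); sL=90/41, sR=90/97; mL=-45/41, mR=2520/3977; mL+mR=-45/97 → advance -1; mR−mL=6885/3977 → turn +1·90°
n=1: pose=(4,6,E); sL=45/13, sR=45/17; mL=-45/26, mR=90/221; mL+mR=-45/34 → advance -1; mR−mL=945/442 → turn +1·90°
n=2: pose=(3,6,N); sL=90/101, sR=90/37; mL=-45/101, mR=-2880/3737; mL+mR=-45/37 → advance -1; mR−mL=-1215/3737 → turn -1·90°
n=3: pose=(3,5,E); sL=5/2, sR=45/26; mL=-5/4, mR=5/13; mL+mR=-45/52 → advance -1; mR−mL=85/52 → turn +1·90°
n=4: pose=(2,5,N); sL=90/121, sR=90/49; mL=-45/121, mR=-3240/5929; mL+mR=-45/49 → advance -1; mR−mL=-1035/5929 → turn -1·90°

0 90/41 90/97 -45/41 2520/3977 4 5 S
1 45/13 45/17 -45/26 90/221 4 6 E
2 90/101 90/37 -45/101 -2880/3737 3 6 N
3 5/2 45/26 -5/4 5/13 3 5 E
4 90/121 90/49 -45/121 -3240/5929 2 5 N
final 2 4 E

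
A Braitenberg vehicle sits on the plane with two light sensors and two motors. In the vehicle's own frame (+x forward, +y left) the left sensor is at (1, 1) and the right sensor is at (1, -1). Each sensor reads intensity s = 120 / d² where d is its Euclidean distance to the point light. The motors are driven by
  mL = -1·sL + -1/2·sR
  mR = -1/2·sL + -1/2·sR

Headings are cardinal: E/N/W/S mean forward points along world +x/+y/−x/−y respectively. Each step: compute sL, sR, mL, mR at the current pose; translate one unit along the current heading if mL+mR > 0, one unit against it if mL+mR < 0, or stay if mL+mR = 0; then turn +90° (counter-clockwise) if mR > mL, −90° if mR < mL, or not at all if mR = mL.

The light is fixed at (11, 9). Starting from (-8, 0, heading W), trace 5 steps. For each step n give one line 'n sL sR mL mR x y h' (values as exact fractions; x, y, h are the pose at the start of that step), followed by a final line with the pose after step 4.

0 6/25 15/58 -1071/2900 -723/2900 -8 0 W
1 120/389 120/461 -78660/179329 -51000/179329 -7 0 S
2 60/169 12/37 -3234/6253 -2124/6253 -7 1 E
3 120/449 120/373 -71700/167477 -49320/167477 -8 1 N
4 6/25 15/58 -1071/2900 -723/2900 -8 0 W
final -7 0 S

n=0: pose=(-8,0,W); sL=6/25, sR=15/58; mL=-1071/2900, mR=-723/2900; mL+mR=-897/1450 → advance -1; mR−mL=3/25 → turn +1·90°
n=1: pose=(-7,0,S); sL=120/389, sR=120/461; mL=-78660/179329, mR=-51000/179329; mL+mR=-129660/179329 → advance -1; mR−mL=60/389 → turn +1·90°
n=2: pose=(-7,1,E); sL=60/169, sR=12/37; mL=-3234/6253, mR=-2124/6253; mL+mR=-5358/6253 → advance -1; mR−mL=30/169 → turn +1·90°
n=3: pose=(-8,1,N); sL=120/449, sR=120/373; mL=-71700/167477, mR=-49320/167477; mL+mR=-121020/167477 → advance -1; mR−mL=60/449 → turn +1·90°
n=4: pose=(-8,0,W); sL=6/25, sR=15/58; mL=-1071/2900, mR=-723/2900; mL+mR=-897/1450 → advance -1; mR−mL=3/25 → turn +1·90°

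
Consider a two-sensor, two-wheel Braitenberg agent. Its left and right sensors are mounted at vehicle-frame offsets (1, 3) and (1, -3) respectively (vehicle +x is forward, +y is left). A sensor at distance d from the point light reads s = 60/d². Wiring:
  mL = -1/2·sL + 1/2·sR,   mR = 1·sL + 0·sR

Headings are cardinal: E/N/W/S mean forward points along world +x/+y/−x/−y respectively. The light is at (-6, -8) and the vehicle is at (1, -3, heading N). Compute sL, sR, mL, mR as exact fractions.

15/13 15/34 -315/884 15/13

left sensor world pos  = (-2, -2); dL² = 52
right sensor world pos = (4, -2); dR² = 136
sL = 60/52 = 15/13
sR = 60/136 = 15/34
mL = -1/2·sL + 1/2·sR = -315/884
mR = 1·sL + 0·sR = 15/13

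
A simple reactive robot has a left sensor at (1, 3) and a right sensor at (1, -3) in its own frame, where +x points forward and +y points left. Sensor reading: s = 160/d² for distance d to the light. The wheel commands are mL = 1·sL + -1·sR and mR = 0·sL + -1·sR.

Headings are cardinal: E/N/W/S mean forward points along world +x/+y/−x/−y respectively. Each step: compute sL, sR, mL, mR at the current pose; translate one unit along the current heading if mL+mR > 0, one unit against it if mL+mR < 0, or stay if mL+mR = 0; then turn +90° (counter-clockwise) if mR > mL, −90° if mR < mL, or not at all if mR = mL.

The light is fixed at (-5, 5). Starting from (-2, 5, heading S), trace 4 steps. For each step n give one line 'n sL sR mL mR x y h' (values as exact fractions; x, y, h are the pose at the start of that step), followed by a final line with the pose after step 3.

0 160/37 160 -5760/37 -160 -2 5 S
1 20 8 12 -8 -2 6 W
2 32 160/29 768/29 -160/29 -3 6 N
3 80/17 16 -192/17 -16 -3 7 E
final -4 7 S

n=0: pose=(-2,5,S); sL=160/37, sR=160; mL=-5760/37, mR=-160; mL+mR=-11680/37 → advance -1; mR−mL=-160/37 → turn -1·90°
n=1: pose=(-2,6,W); sL=20, sR=8; mL=12, mR=-8; mL+mR=4 → advance +1; mR−mL=-20 → turn -1·90°
n=2: pose=(-3,6,N); sL=32, sR=160/29; mL=768/29, mR=-160/29; mL+mR=608/29 → advance +1; mR−mL=-32 → turn -1·90°
n=3: pose=(-3,7,E); sL=80/17, sR=16; mL=-192/17, mR=-16; mL+mR=-464/17 → advance -1; mR−mL=-80/17 → turn -1·90°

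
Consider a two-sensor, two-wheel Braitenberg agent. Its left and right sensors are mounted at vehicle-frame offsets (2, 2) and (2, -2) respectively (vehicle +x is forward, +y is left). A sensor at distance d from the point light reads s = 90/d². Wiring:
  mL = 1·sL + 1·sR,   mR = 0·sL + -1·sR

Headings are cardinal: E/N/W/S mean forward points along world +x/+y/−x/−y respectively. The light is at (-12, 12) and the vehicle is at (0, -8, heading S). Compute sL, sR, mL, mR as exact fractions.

left sensor world pos  = (2, -10); dL² = 680
right sensor world pos = (-2, -10); dR² = 584
sL = 90/680 = 9/68
sR = 90/584 = 45/292
mL = 1·sL + 1·sR = 711/2482
mR = 0·sL + -1·sR = -45/292

9/68 45/292 711/2482 -45/292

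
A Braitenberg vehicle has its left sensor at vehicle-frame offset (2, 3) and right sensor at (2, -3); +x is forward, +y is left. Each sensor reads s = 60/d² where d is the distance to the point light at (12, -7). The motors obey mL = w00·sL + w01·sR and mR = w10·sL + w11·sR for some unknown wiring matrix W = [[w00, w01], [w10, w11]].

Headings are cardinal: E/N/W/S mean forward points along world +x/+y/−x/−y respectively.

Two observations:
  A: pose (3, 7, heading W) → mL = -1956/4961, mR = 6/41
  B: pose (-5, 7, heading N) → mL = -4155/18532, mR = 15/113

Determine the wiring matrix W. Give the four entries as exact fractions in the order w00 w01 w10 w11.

-1 -1 0 1

obs A: pose=(3,7,W) → sL=30/121, sR=6/41, mL=-1956/4961, mR=6/41
obs B: pose=(-5,7,N) → sL=15/164, sR=15/113, mL=-4155/18532, mR=15/113
sensor matrix S = [[30/121, 6/41], [15/164, 15/113]]; det S = 897615/45968626
solve [mL_A; mL_B] = S·[w00; w01] and [mR_A; mR_B] = S·[w10; w11]:
  w00 = -1, w01 = -1, w10 = 0, w11 = 1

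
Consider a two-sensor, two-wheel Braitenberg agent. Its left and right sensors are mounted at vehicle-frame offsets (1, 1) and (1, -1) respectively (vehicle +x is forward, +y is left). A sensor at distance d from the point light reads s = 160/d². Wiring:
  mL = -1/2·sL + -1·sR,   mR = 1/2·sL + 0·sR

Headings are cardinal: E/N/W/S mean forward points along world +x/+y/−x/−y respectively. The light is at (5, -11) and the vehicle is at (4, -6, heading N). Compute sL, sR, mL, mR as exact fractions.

left sensor world pos  = (3, -5); dL² = 40
right sensor world pos = (5, -5); dR² = 36
sL = 160/40 = 4
sR = 160/36 = 40/9
mL = -1/2·sL + -1·sR = -58/9
mR = 1/2·sL + 0·sR = 2

4 40/9 -58/9 2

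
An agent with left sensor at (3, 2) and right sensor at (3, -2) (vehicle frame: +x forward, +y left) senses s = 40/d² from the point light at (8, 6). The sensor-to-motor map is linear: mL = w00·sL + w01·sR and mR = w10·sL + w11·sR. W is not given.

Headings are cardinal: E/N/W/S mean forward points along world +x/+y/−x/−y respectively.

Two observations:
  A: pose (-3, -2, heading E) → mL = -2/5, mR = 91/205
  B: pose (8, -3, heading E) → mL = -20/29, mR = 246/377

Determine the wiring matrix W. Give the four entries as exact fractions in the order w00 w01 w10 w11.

obs A: pose=(-3,-2,E) → sL=2/5, sR=10/41, mL=-2/5, mR=91/205
obs B: pose=(8,-3,E) → sL=20/29, sR=4/13, mL=-20/29, mR=246/377
sensor matrix S = [[2/5, 10/41], [20/29, 4/13]]; det S = -3488/77285
solve [mL_A; mL_B] = S·[w00; w01] and [mR_A; mR_B] = S·[w10; w11]:
  w00 = -1, w01 = 0, w10 = 1/2, w11 = 1

-1 0 1/2 1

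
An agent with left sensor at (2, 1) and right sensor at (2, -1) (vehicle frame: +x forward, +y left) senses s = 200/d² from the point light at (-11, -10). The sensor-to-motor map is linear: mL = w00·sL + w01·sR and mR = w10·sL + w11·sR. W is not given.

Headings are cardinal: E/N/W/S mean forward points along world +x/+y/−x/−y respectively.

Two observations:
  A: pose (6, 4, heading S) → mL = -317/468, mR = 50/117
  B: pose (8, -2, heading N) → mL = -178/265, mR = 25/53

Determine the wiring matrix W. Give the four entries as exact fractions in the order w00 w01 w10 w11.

obs A: pose=(6,4,S) → sL=50/117, sR=1/2, mL=-317/468, mR=50/117
obs B: pose=(8,-2,N) → sL=25/53, sR=2/5, mL=-178/265, mR=25/53
sensor matrix S = [[50/117, 1/2], [25/53, 2/5]]; det S = -805/12402
solve [mL_A; mL_B] = S·[w00; w01] and [mR_A; mR_B] = S·[w10; w11]:
  w00 = -1, w01 = -1/2, w10 = 1, w11 = 0

-1 -1/2 1 0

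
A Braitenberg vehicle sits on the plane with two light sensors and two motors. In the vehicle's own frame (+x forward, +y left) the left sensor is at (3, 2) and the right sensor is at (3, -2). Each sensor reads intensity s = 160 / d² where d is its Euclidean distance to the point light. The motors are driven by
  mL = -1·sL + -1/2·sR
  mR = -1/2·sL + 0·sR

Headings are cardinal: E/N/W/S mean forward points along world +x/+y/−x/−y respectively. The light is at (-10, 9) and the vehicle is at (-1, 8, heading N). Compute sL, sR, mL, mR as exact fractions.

160/53 32/25 -4848/1325 -80/53

left sensor world pos  = (-3, 11); dL² = 53
right sensor world pos = (1, 11); dR² = 125
sL = 160/53 = 160/53
sR = 160/125 = 32/25
mL = -1·sL + -1/2·sR = -4848/1325
mR = -1/2·sL + 0·sR = -80/53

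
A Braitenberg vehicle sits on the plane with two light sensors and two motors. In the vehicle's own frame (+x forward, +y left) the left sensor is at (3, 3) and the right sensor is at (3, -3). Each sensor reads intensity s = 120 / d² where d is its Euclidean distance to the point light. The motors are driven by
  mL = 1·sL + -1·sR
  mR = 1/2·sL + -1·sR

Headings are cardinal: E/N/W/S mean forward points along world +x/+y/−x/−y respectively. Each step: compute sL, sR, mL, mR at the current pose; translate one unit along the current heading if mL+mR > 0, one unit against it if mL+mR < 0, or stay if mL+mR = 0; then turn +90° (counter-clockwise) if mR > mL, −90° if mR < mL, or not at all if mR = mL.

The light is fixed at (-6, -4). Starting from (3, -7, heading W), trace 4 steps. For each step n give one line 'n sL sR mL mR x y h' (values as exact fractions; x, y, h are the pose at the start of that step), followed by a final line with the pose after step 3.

n=0: pose=(3,-7,W); sL=5/3, sR=10/3; mL=-5/3, mR=-5/2; mL+mR=-25/6 → advance -1; mR−mL=-5/6 → turn -1·90°
n=1: pose=(4,-7,N); sL=120/49, sR=120/169; mL=14400/8281, mR=4260/8281; mL+mR=18660/8281 → advance +1; mR−mL=-60/49 → turn -1·90°
n=2: pose=(4,-6,E); sL=12/17, sR=60/97; mL=144/1649, mR=-438/1649; mL+mR=-294/1649 → advance -1; mR−mL=-6/17 → turn -1·90°
n=3: pose=(3,-6,S); sL=120/169, sR=120/61; mL=-12960/10309, mR=-16620/10309; mL+mR=-29580/10309 → advance -1; mR−mL=-60/169 → turn -1·90°

0 5/3 10/3 -5/3 -5/2 3 -7 W
1 120/49 120/169 14400/8281 4260/8281 4 -7 N
2 12/17 60/97 144/1649 -438/1649 4 -6 E
3 120/169 120/61 -12960/10309 -16620/10309 3 -6 S
final 3 -5 W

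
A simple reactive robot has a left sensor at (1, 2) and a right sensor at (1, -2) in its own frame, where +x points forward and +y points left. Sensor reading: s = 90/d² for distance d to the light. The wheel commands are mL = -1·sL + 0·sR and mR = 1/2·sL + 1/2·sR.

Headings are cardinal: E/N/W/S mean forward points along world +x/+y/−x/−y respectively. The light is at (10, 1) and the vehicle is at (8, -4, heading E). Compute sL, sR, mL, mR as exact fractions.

left sensor world pos  = (9, -2); dL² = 10
right sensor world pos = (9, -6); dR² = 50
sL = 90/10 = 9
sR = 90/50 = 9/5
mL = -1·sL + 0·sR = -9
mR = 1/2·sL + 1/2·sR = 27/5

9 9/5 -9 27/5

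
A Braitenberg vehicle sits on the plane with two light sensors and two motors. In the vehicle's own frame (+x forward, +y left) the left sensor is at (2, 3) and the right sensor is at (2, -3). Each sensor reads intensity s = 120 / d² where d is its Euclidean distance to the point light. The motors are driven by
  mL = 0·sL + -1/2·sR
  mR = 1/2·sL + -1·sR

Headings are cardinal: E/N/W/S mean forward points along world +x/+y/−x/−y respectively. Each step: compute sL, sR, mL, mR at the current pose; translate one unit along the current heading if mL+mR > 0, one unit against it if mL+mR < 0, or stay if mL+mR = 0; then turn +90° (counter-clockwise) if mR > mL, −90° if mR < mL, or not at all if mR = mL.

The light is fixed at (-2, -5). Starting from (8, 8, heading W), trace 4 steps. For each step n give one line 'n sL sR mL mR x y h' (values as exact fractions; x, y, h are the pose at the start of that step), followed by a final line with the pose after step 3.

0 30/41 3/8 -3/16 -3/328 8 8 W
1 120/317 24/37 -12/37 -5388/11729 9 8 S
2 60/101 12/37 -6/37 -102/3737 9 9 W
3 40/123 8/15 -4/15 -76/205 10 9 S
final 10 10 W

n=0: pose=(8,8,W); sL=30/41, sR=3/8; mL=-3/16, mR=-3/328; mL+mR=-129/656 → advance -1; mR−mL=117/656 → turn +1·90°
n=1: pose=(9,8,S); sL=120/317, sR=24/37; mL=-12/37, mR=-5388/11729; mL+mR=-9192/11729 → advance -1; mR−mL=-1584/11729 → turn -1·90°
n=2: pose=(9,9,W); sL=60/101, sR=12/37; mL=-6/37, mR=-102/3737; mL+mR=-708/3737 → advance -1; mR−mL=504/3737 → turn +1·90°
n=3: pose=(10,9,S); sL=40/123, sR=8/15; mL=-4/15, mR=-76/205; mL+mR=-392/615 → advance -1; mR−mL=-64/615 → turn -1·90°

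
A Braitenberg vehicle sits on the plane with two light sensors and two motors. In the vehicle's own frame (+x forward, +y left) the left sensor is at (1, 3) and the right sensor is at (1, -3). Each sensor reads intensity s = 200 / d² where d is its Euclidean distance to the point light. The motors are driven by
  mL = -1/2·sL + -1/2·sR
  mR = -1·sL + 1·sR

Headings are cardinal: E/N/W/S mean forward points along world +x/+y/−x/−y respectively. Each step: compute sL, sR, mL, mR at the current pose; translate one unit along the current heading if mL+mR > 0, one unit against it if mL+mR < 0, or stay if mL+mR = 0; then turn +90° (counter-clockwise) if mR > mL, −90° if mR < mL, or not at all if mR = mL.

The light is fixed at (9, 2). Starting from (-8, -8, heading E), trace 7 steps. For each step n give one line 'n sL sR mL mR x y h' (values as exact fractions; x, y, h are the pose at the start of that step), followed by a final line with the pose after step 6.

n=0: pose=(-8,-8,E); sL=40/61, sR=8/17; mL=-584/1037, mR=-192/1037; mL+mR=-776/1037 → advance -1; mR−mL=392/1037 → turn +1·90°
n=1: pose=(-9,-8,N); sL=100/261, sR=100/153; mL=-2300/4437, mR=400/1479; mL+mR=-1100/4437 → advance -1; mR−mL=3500/4437 → turn +1·90°
n=2: pose=(-9,-9,W); sL=200/557, sR=8/17; mL=-3928/9469, mR=1056/9469; mL+mR=-2872/9469 → advance -1; mR−mL=4984/9469 → turn +1·90°
n=3: pose=(-8,-9,S); sL=10/17, sR=25/68; mL=-65/136, mR=-15/68; mL+mR=-95/136 → advance -1; mR−mL=35/136 → turn +1·90°
n=4: pose=(-8,-8,E); sL=40/61, sR=8/17; mL=-584/1037, mR=-192/1037; mL+mR=-776/1037 → advance -1; mR−mL=392/1037 → turn +1·90°
n=5: pose=(-9,-8,N); sL=100/261, sR=100/153; mL=-2300/4437, mR=400/1479; mL+mR=-1100/4437 → advance -1; mR−mL=3500/4437 → turn +1·90°
n=6: pose=(-9,-9,W); sL=200/557, sR=8/17; mL=-3928/9469, mR=1056/9469; mL+mR=-2872/9469 → advance -1; mR−mL=4984/9469 → turn +1·90°

0 40/61 8/17 -584/1037 -192/1037 -8 -8 E
1 100/261 100/153 -2300/4437 400/1479 -9 -8 N
2 200/557 8/17 -3928/9469 1056/9469 -9 -9 W
3 10/17 25/68 -65/136 -15/68 -8 -9 S
4 40/61 8/17 -584/1037 -192/1037 -8 -8 E
5 100/261 100/153 -2300/4437 400/1479 -9 -8 N
6 200/557 8/17 -3928/9469 1056/9469 -9 -9 W
final -8 -9 S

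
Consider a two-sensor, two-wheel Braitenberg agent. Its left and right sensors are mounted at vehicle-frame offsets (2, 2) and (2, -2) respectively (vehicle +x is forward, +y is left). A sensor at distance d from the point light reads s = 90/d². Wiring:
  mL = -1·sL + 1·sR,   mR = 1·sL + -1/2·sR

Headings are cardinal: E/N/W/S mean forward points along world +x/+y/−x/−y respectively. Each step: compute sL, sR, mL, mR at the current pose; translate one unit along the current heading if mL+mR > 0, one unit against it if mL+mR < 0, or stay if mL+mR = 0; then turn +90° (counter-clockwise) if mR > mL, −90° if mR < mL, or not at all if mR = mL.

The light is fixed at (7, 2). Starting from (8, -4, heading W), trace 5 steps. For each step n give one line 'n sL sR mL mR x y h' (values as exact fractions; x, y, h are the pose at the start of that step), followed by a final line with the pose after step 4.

n=0: pose=(8,-4,W); sL=18/13, sR=90/17; mL=864/221, mR=-279/221; mL+mR=45/17 → advance +1; mR−mL=-1143/221 → turn -1·90°
n=1: pose=(7,-4,N); sL=9/2, sR=9/2; mL=0, mR=9/4; mL+mR=9/4 → advance +1; mR−mL=9/4 → turn +1·90°
n=2: pose=(7,-3,W); sL=90/53, sR=90/13; mL=3600/689, mR=-1215/689; mL+mR=45/13 → advance +1; mR−mL=-4815/689 → turn -1·90°
n=3: pose=(6,-3,N); sL=5, sR=9; mL=4, mR=1/2; mL+mR=9/2 → advance +1; mR−mL=-7/2 → turn -1·90°
n=4: pose=(6,-2,E); sL=18, sR=90/37; mL=-576/37, mR=621/37; mL+mR=45/37 → advance +1; mR−mL=1197/37 → turn +1·90°

0 18/13 90/17 864/221 -279/221 8 -4 W
1 9/2 9/2 0 9/4 7 -4 N
2 90/53 90/13 3600/689 -1215/689 7 -3 W
3 5 9 4 1/2 6 -3 N
4 18 90/37 -576/37 621/37 6 -2 E
final 7 -2 N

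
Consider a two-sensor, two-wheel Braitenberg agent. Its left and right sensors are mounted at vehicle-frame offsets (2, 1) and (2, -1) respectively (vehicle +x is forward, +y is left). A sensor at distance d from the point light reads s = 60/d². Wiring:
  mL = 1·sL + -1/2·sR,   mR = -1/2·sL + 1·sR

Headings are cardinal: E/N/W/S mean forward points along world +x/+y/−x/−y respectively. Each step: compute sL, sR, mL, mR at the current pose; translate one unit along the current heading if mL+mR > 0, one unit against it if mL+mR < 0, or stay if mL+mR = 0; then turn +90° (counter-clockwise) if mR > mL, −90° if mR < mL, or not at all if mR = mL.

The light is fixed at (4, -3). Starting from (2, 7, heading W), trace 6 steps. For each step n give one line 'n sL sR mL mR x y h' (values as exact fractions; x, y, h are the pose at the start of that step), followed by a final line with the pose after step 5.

n=0: pose=(2,7,W); sL=60/97, sR=60/137; mL=5310/13289, mR=1710/13289; mL+mR=7020/13289 → advance +1; mR−mL=-3600/13289 → turn -1·90°
n=1: pose=(1,7,N); sL=3/8, sR=15/37; mL=51/296, mR=129/592; mL+mR=231/592 → advance +1; mR−mL=27/592 → turn +1·90°
n=2: pose=(1,8,W); sL=12/25, sR=60/169; mL=1278/4225, mR=486/4225; mL+mR=1764/4225 → advance +1; mR−mL=-792/4225 → turn -1·90°
n=3: pose=(0,8,N); sL=30/97, sR=30/89; mL=1215/8633, mR=1575/8633; mL+mR=2790/8633 → advance +1; mR−mL=360/8633 → turn +1·90°
n=4: pose=(0,9,W); sL=60/157, sR=12/41; mL=1518/6437, mR=654/6437; mL+mR=2172/6437 → advance +1; mR−mL=-864/6437 → turn -1·90°
n=5: pose=(-1,9,N); sL=15/58, sR=15/53; mL=180/1537, mR=945/6148; mL+mR=1665/6148 → advance +1; mR−mL=225/6148 → turn +1·90°

0 60/97 60/137 5310/13289 1710/13289 2 7 W
1 3/8 15/37 51/296 129/592 1 7 N
2 12/25 60/169 1278/4225 486/4225 1 8 W
3 30/97 30/89 1215/8633 1575/8633 0 8 N
4 60/157 12/41 1518/6437 654/6437 0 9 W
5 15/58 15/53 180/1537 945/6148 -1 9 N
final -1 10 W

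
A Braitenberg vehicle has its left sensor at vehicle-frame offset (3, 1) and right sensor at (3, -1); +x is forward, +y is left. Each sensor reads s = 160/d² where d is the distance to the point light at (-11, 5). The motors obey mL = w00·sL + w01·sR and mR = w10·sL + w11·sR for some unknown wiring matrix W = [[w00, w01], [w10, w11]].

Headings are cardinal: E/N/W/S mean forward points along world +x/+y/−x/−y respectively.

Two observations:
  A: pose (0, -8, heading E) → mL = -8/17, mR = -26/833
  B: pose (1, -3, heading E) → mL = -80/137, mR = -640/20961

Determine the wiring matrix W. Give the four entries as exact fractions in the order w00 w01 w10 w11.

obs A: pose=(0,-8,E) → sL=8/17, sR=20/49, mL=-8/17, mR=-26/833
obs B: pose=(1,-3,E) → sL=80/137, sR=80/153, mL=-80/137, mR=-640/20961
sensor matrix S = [[8/17, 20/49], [80/137, 80/153]]; det S = 134720/17460513
solve [mL_A; mL_B] = S·[w00; w01] and [mR_A; mR_B] = S·[w10; w11]:
  w00 = -1, w01 = 0, w10 = -1/2, w11 = 1/2

-1 0 -1/2 1/2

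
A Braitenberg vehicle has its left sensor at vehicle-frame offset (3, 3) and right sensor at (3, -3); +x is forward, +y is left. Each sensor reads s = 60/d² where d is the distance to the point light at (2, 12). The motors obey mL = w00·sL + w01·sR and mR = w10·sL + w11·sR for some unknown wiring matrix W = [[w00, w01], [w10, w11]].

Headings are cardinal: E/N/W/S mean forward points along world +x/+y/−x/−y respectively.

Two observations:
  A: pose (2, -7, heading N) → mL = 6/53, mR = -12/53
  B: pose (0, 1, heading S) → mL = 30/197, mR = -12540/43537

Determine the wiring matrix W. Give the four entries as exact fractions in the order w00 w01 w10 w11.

obs A: pose=(2,-7,N) → sL=12/53, sR=12/53, mL=6/53, mR=-12/53
obs B: pose=(0,1,S) → sL=60/197, sR=60/221, mL=30/197, mR=-12540/43537
sensor matrix S = [[12/53, 12/53], [60/197, 60/221]]; det S = -17280/2307461
solve [mL_A; mL_B] = S·[w00; w01] and [mR_A; mR_B] = S·[w10; w11]:
  w00 = 1/2, w01 = 0, w10 = -1/2, w11 = -1/2

1/2 0 -1/2 -1/2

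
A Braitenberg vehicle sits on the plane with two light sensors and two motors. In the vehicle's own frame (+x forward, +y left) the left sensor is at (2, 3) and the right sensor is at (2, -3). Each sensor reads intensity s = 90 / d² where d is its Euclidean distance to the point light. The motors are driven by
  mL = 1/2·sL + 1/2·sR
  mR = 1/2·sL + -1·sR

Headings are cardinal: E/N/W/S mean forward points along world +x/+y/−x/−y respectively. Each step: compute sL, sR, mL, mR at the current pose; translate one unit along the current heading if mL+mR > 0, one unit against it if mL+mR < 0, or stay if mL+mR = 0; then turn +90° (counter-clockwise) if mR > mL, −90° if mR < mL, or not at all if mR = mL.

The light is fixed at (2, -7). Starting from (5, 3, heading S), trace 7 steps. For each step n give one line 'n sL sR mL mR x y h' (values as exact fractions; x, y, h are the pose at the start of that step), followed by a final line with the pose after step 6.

0 9/10 45/32 369/320 -153/160 5 3 S
1 90/37 18/29 1638/1073 639/1073 5 2 W
2 45/61 45/73 3015/4453 -2205/8906 4 2 N
3 18/37 18/13 450/481 -549/481 4 3 E
4 9/8 45/34 333/272 -207/272 3 3 S
5 90/37 18/29 1638/1073 639/1073 3 2 W
6 9/13 9/13 9/13 -9/26 2 2 N
final 2 3 E

n=0: pose=(5,3,S); sL=9/10, sR=45/32; mL=369/320, mR=-153/160; mL+mR=63/320 → advance +1; mR−mL=-135/64 → turn -1·90°
n=1: pose=(5,2,W); sL=90/37, sR=18/29; mL=1638/1073, mR=639/1073; mL+mR=2277/1073 → advance +1; mR−mL=-27/29 → turn -1·90°
n=2: pose=(4,2,N); sL=45/61, sR=45/73; mL=3015/4453, mR=-2205/8906; mL+mR=3825/8906 → advance +1; mR−mL=-135/146 → turn -1·90°
n=3: pose=(4,3,E); sL=18/37, sR=18/13; mL=450/481, mR=-549/481; mL+mR=-99/481 → advance -1; mR−mL=-27/13 → turn -1·90°
n=4: pose=(3,3,S); sL=9/8, sR=45/34; mL=333/272, mR=-207/272; mL+mR=63/136 → advance +1; mR−mL=-135/68 → turn -1·90°
n=5: pose=(3,2,W); sL=90/37, sR=18/29; mL=1638/1073, mR=639/1073; mL+mR=2277/1073 → advance +1; mR−mL=-27/29 → turn -1·90°
n=6: pose=(2,2,N); sL=9/13, sR=9/13; mL=9/13, mR=-9/26; mL+mR=9/26 → advance +1; mR−mL=-27/26 → turn -1·90°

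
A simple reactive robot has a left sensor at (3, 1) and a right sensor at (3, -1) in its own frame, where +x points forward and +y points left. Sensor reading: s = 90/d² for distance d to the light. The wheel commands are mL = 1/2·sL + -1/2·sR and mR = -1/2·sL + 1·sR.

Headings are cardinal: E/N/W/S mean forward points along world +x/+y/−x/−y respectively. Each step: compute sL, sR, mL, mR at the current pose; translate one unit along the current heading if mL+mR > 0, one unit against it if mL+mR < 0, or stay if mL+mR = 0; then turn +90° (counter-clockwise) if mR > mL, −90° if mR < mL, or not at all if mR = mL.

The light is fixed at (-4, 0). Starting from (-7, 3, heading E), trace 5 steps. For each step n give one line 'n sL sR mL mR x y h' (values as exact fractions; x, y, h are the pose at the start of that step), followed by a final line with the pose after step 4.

n=0: pose=(-7,3,E); sL=45/8, sR=45/2; mL=-135/16, mR=315/16; mL+mR=45/4 → advance +1; mR−mL=225/8 → turn +1·90°
n=1: pose=(-6,3,N); sL=2, sR=90/37; mL=-8/37, mR=53/37; mL+mR=45/37 → advance +1; mR−mL=61/37 → turn +1·90°
n=2: pose=(-6,4,W); sL=45/17, sR=9/5; mL=36/85, mR=81/170; mL+mR=9/10 → advance +1; mR−mL=9/170 → turn +1·90°
n=3: pose=(-7,4,S); sL=18, sR=90/17; mL=108/17, mR=-63/17; mL+mR=45/17 → advance +1; mR−mL=-171/17 → turn -1·90°
n=4: pose=(-7,3,W); sL=9/4, sR=45/26; mL=27/104, mR=63/104; mL+mR=45/52 → advance +1; mR−mL=9/26 → turn +1·90°

0 45/8 45/2 -135/16 315/16 -7 3 E
1 2 90/37 -8/37 53/37 -6 3 N
2 45/17 9/5 36/85 81/170 -6 4 W
3 18 90/17 108/17 -63/17 -7 4 S
4 9/4 45/26 27/104 63/104 -7 3 W
final -8 3 S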